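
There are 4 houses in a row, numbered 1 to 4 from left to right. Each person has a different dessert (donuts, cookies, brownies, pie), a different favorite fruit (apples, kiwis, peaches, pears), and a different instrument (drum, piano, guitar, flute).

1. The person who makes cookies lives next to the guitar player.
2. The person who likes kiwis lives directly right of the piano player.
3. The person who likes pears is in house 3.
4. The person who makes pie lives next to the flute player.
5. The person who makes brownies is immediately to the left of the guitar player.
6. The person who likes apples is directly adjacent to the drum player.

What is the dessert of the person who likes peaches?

From clue 3, the person who likes pears must be in house 3.
The person who likes kiwis is narrowed to house 2 or 4; consider each.
Placing it in house 4 leads to a contradiction, so it's in house 2.
Clue 2: the piano player is in house 1.
The person who likes apples is narrowed to house 1 or 4; consider each.
Placing it in house 4 leads to a contradiction, so it's in house 1.
Clue 6: the drum player is in house 2.
So house 4 gets peaches for favorite fruit.
That leaves donuts as the dessert for house 1.
The person who makes brownies is narrowed to house 2 or 3; consider each.
Placing it in house 3 leads to a contradiction, so it's in house 2.
The guitar player is in house 3 (clue 5).
House 4's instrument must be flute (nothing else left).
Clue 1: the person who makes cookies is in house 4.
Clue 4 places the person who makes pie in house 3.
So: house 1 = donuts/apples/piano, house 2 = brownies/kiwis/drum, house 3 = pie/pears/guitar, house 4 = cookies/peaches/flute.

cookies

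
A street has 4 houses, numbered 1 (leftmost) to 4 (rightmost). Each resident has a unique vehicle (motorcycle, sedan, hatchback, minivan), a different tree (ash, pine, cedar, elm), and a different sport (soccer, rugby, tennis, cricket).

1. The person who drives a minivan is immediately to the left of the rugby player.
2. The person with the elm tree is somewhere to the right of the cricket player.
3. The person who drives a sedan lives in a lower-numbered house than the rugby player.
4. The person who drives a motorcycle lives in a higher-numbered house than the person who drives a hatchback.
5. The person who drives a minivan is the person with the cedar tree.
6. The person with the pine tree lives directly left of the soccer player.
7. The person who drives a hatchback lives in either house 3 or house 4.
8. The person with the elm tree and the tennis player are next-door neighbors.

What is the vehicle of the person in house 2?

minivan

The person who drives a hatchback is in house 3 (clue 7).
House 4 vehicle: only motorcycle fits.
The person who drives a minivan is narrowed to house 1 or 2; consider each.
Placing it in house 1 leads to a contradiction, so it's in house 2.
Clue 1 places the rugby player in house 3.
The person with the cedar tree is in house 2 (clue 5).
So house 1 gets sedan for vehicle.
The person with the elm tree is in house 3 (clue 8).
House 4 tree: only ash fits.
So house 1 gets cricket for sport.
From clue 6, the soccer player must be in house 2.
House 1 tree: only pine fits.
House 4 sport: only tennis fits.
So: house 1 = sedan/pine/cricket, house 2 = minivan/cedar/soccer, house 3 = hatchback/elm/rugby, house 4 = motorcycle/ash/tennis.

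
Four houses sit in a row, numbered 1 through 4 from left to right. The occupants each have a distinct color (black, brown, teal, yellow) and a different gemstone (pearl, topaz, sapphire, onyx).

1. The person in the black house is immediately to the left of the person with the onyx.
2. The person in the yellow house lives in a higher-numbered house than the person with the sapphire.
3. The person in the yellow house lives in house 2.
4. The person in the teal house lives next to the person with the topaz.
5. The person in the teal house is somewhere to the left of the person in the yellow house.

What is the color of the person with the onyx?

By clue 3, the person in the yellow house is in house 2.
By clue 5, the person in the teal house is in house 1.
That leaves brown as the color for house 4.
From clue 1, the person with the onyx must be in house 4.
Clue 2: the person with the sapphire is in house 1.
From clue 4, the person with the topaz must be in house 2.
House 3's color must be black (nothing else left).
That leaves pearl as the gemstone for house 3.
So: house 1 = teal/sapphire, house 2 = yellow/topaz, house 3 = black/pearl, house 4 = brown/onyx.

brown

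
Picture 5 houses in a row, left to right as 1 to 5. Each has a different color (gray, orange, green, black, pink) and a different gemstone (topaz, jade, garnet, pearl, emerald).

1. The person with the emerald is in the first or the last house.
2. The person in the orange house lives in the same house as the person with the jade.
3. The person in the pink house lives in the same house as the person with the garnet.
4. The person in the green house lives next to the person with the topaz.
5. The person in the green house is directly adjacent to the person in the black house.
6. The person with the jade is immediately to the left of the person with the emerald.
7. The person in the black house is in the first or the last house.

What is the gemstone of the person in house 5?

emerald

Clue 6: the person with the jade is in house 4.
From clue 6, the person with the emerald must be in house 5.
From clue 2, the person in the orange house must be in house 4.
That leaves green as the color for house 2.
Clue 5: the person in the black house is in house 1.
The only color still possible for house 3 is pink.
So house 5 gets gray for color.
So house 2 gets pearl for gemstone.
Clue 3: the person with the garnet is in house 3.
House 1 gemstone: only topaz fits.
So: house 1 = black/topaz, house 2 = green/pearl, house 3 = pink/garnet, house 4 = orange/jade, house 5 = gray/emerald.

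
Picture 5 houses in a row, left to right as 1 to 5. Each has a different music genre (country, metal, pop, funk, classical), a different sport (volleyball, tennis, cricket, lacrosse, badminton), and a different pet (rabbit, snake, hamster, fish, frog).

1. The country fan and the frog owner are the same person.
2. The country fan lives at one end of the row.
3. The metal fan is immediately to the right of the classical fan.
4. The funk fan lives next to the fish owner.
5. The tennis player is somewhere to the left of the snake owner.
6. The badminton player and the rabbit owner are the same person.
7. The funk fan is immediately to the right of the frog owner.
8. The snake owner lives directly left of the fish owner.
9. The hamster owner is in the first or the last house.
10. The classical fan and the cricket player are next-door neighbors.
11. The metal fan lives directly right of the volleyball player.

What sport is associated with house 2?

The country fan is in house 1 (clue 1).
Clue 1: the frog owner is in house 1.
By clue 7, the funk fan is in house 2.
Clue 4 places the fish owner in house 3.
From clue 8, the snake owner must be in house 2.
So house 4 gets rabbit for pet.
House 5 pet: only hamster fits.
By clue 5, the tennis player is in house 1.
Clue 6 places the badminton player in house 4.
From clue 11, the metal fan must be in house 4.
That leaves classical as the music genre for house 3.
House 5's music genre must be pop (nothing else left).
House 3's sport must be volleyball (nothing else left).
The cricket player is in house 2 (clue 10).
House 5's sport must be lacrosse (nothing else left).
So: house 1 = country/tennis/frog, house 2 = funk/cricket/snake, house 3 = classical/volleyball/fish, house 4 = metal/badminton/rabbit, house 5 = pop/lacrosse/hamster.

cricket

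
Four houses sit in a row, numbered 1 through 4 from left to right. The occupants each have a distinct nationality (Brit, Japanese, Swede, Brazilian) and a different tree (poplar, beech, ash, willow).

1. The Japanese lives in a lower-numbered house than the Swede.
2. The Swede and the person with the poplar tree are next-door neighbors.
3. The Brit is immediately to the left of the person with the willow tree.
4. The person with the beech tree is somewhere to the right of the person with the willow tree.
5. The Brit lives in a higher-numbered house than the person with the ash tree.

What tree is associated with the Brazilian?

Clue 3: the Brit is in house 2.
From clue 3, the person with the willow tree must be in house 3.
The person with the beech tree is in house 4 (clue 4).
The person with the ash tree is in house 1 (clue 5).
That leaves poplar as the tree for house 2.
Clue 2: the Swede is in house 3.
That leaves Brazilian as the nationality for house 4.
That leaves Japanese as the nationality for house 1.
So: house 1 = Japanese/ash, house 2 = Brit/poplar, house 3 = Swede/willow, house 4 = Brazilian/beech.

beech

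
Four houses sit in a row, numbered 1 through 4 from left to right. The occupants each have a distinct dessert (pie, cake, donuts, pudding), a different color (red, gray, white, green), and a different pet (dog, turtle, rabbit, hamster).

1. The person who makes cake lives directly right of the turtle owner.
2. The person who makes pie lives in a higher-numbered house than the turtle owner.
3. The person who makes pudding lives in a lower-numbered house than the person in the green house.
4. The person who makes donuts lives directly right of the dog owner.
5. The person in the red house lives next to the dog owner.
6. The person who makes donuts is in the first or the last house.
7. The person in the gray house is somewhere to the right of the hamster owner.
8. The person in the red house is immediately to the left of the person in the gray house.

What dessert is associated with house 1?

pudding

By clue 6, the person who makes donuts is in house 4.
House 1 dessert: only pudding fits.
So house 4 gets rabbit for pet.
From clue 4, the dog owner must be in house 3.
Clue 5: the person in the red house is in house 2.
The person in the gray house is in house 3 (clue 8).
That leaves white as the color for house 1.
That leaves green as the color for house 4.
The person who makes cake is narrowed to house 2 or 3; consider each.
Placing it in house 3 leads to a contradiction, so it's in house 2.
From clue 1, the turtle owner must be in house 1.
So house 3 gets pie for dessert.
So house 2 gets hamster for pet.
So: house 1 = pudding/white/turtle, house 2 = cake/red/hamster, house 3 = pie/gray/dog, house 4 = donuts/green/rabbit.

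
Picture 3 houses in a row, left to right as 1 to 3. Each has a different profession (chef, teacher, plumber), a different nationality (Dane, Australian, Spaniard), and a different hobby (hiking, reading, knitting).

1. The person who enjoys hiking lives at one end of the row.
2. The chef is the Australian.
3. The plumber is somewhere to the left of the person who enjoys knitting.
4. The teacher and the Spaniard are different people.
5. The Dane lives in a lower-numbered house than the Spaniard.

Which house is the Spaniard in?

2

The plumber is narrowed to house 1 or 2; consider each.
Placing it in house 1 leads to a contradiction, so it's in house 2.
The person who enjoys knitting is in house 3 (clue 3).
House 2's hobby must be reading (nothing else left).
So house 1 gets hiking for hobby.
The chef is narrowed to house 1 or 3; consider each.
Placing it in house 1 leads to a contradiction, so it's in house 3.
From clue 2, the Australian must be in house 3.
That leaves teacher as the profession for house 1.
That leaves Dane as the nationality for house 1.
That leaves Spaniard as the nationality for house 2.
So: house 1 = teacher/Dane/hiking, house 2 = plumber/Spaniard/reading, house 3 = chef/Australian/knitting.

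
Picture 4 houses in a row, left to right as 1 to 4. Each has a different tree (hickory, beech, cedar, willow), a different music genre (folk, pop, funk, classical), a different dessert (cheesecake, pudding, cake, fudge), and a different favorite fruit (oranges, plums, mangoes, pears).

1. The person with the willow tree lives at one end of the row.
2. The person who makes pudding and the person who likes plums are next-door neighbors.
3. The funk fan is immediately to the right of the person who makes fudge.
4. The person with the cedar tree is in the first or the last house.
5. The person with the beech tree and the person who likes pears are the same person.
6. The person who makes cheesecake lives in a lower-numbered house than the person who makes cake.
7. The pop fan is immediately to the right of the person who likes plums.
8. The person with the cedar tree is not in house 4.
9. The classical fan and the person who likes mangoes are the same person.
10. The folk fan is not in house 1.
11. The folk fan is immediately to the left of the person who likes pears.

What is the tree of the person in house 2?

hickory

From clue 8, the person with the cedar tree must be in house 1.
House 4's tree must be willow (nothing else left).
House 1 music genre: only classical fits.
Clue 5: the person with the beech tree is in house 3.
Clue 5 places the person who likes pears in house 3.
The person who likes mangoes is in house 1 (clue 9).
Clue 11: the folk fan is in house 2.
So house 2 gets hickory for tree.
So house 4 gets oranges for favorite fruit.
By clue 7, the pop fan is in house 3.
The only music genre still possible for house 4 is funk.
The only dessert still possible for house 4 is cake.
House 2's favorite fruit must be plums (nothing else left).
By clue 3, the person who makes fudge is in house 3.
So house 2 gets cheesecake for dessert.
So house 1 gets pudding for dessert.
So: house 1 = cedar/classical/pudding/mangoes, house 2 = hickory/folk/cheesecake/plums, house 3 = beech/pop/fudge/pears, house 4 = willow/funk/cake/oranges.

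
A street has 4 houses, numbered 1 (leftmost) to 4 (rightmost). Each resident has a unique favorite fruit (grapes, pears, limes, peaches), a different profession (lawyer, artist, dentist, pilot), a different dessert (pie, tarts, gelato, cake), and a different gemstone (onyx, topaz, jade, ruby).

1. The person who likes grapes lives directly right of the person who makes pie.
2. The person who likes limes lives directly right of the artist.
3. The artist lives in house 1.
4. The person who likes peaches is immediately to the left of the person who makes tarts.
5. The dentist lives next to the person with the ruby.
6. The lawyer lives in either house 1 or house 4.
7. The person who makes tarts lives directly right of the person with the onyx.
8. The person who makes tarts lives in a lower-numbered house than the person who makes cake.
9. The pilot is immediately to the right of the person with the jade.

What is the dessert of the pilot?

pie

By clue 3, the artist is in house 1.
From clue 2, the person who likes limes must be in house 2.
That leaves peaches as the favorite fruit for house 1.
The only profession still possible for house 4 is lawyer.
From clue 4, the person who makes tarts must be in house 2.
By clue 7, the person with the onyx is in house 1.
So house 1 gets gelato for dessert.
House 4's dessert must be cake (nothing else left).
So house 2 gets jade for gemstone.
From clue 1, the person who likes grapes must be in house 4.
By clue 9, the pilot is in house 3.
House 3's favorite fruit must be pears (nothing else left).
House 2 profession: only dentist fits.
That leaves pie as the dessert for house 3.
The person with the ruby is in house 3 (clue 5).
The only gemstone still possible for house 4 is topaz.
So: house 1 = peaches/artist/gelato/onyx, house 2 = limes/dentist/tarts/jade, house 3 = pears/pilot/pie/ruby, house 4 = grapes/lawyer/cake/topaz.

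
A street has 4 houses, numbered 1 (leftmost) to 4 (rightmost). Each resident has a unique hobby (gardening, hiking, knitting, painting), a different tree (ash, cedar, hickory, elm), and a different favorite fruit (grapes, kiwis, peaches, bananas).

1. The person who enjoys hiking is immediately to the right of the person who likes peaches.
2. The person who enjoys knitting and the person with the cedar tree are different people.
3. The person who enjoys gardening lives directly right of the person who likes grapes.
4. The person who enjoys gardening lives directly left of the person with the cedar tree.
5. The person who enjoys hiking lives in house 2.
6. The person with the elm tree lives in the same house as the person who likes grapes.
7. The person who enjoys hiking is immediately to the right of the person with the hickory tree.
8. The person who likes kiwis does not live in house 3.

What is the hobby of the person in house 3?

gardening

From clue 5, the person who enjoys hiking must be in house 2.
Clue 7: the person with the hickory tree is in house 1.
Clue 1 places the person who likes peaches in house 1.
By clue 3, the person who likes grapes is in house 2.
By clue 4, the person with the cedar tree is in house 4.
Clue 6 places the person with the elm tree in house 2.
The only hobby still possible for house 3 is gardening.
So house 3 gets ash for tree.
House 3's favorite fruit must be bananas (nothing else left).
House 4's favorite fruit must be kiwis (nothing else left).
From clue 2, the person who enjoys knitting must be in house 1.
House 4 hobby: only painting fits.
So: house 1 = knitting/hickory/peaches, house 2 = hiking/elm/grapes, house 3 = gardening/ash/bananas, house 4 = painting/cedar/kiwis.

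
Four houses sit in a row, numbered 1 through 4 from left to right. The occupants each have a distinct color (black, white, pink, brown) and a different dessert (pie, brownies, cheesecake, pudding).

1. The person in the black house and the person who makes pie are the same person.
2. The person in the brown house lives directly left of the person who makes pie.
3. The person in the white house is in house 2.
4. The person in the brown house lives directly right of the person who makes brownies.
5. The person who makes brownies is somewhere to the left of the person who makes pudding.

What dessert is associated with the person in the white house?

brownies

By clue 3, the person in the white house is in house 2.
House 3 color: only brown fits.
From clue 1, the person in the black house must be in house 4.
Clue 1 places the person who makes pie in house 4.
The person who makes brownies is in house 2 (clue 4).
The only color still possible for house 1 is pink.
House 1's dessert must be cheesecake (nothing else left).
So house 3 gets pudding for dessert.
So: house 1 = pink/cheesecake, house 2 = white/brownies, house 3 = brown/pudding, house 4 = black/pie.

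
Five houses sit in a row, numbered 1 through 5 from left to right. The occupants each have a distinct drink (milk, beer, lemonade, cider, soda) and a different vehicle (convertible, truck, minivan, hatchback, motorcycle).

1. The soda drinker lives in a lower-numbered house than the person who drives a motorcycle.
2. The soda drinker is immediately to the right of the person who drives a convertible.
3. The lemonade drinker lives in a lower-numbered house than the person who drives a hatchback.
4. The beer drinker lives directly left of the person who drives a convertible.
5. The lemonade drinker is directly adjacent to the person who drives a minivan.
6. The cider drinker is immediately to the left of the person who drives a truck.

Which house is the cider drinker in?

4

So house 5 gets milk for drink.
So house 1 gets minivan for vehicle.
Clue 5 places the lemonade drinker in house 2.
Clue 4: the person who drives a convertible is in house 2.
So house 1 gets beer for drink.
So house 3 gets hatchback for vehicle.
The soda drinker is in house 3 (clue 2).
So house 4 gets cider for drink.
Clue 6: the person who drives a truck is in house 5.
House 4 vehicle: only motorcycle fits.
So: house 1 = beer/minivan, house 2 = lemonade/convertible, house 3 = soda/hatchback, house 4 = cider/motorcycle, house 5 = milk/truck.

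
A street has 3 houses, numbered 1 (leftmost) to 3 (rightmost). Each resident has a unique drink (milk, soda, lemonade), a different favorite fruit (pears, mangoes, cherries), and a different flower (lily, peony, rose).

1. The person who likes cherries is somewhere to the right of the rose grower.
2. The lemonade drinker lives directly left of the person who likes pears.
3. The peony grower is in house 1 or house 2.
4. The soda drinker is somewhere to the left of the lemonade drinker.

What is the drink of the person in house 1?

Clue 4 places the soda drinker in house 1.
From clue 4, the lemonade drinker must be in house 2.
House 3 drink: only milk fits.
So house 1 gets mangoes for favorite fruit.
That leaves lily as the flower for house 3.
Clue 2 places the person who likes pears in house 3.
The only favorite fruit still possible for house 2 is cherries.
The rose grower is in house 1 (clue 1).
So house 2 gets peony for flower.
So: house 1 = soda/mangoes/rose, house 2 = lemonade/cherries/peony, house 3 = milk/pears/lily.

soda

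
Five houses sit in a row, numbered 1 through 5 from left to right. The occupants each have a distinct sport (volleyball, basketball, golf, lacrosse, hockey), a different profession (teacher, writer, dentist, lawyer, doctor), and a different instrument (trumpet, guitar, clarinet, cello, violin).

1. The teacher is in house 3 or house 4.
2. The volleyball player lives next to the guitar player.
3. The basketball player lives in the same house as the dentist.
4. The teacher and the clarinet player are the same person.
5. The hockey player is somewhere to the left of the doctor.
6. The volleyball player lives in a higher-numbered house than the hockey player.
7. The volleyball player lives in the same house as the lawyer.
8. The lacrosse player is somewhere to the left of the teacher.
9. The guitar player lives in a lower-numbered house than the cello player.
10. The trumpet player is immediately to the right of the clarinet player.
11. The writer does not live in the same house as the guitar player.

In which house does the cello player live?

The teacher is narrowed to house 3 or 4; consider each.
Placing it in house 3 leads to a contradiction, so it's in house 4.
The clarinet player is in house 4 (clue 4).
The trumpet player is in house 5 (clue 10).
That leaves golf as the sport for house 4.
The only sport still possible for house 5 is basketball.
The dentist is in house 5 (clue 3).
The only profession still possible for house 1 is writer.
Clue 11: the guitar player is in house 2.
That leaves violin as the instrument for house 1.
The only instrument still possible for house 3 is cello.
The volleyball player is in house 3 (clue 2).
From clue 7, the lawyer must be in house 3.
So house 2 gets doctor for profession.
By clue 5, the hockey player is in house 1.
House 2's sport must be lacrosse (nothing else left).
So: house 1 = hockey/writer/violin, house 2 = lacrosse/doctor/guitar, house 3 = volleyball/lawyer/cello, house 4 = golf/teacher/clarinet, house 5 = basketball/dentist/trumpet.

3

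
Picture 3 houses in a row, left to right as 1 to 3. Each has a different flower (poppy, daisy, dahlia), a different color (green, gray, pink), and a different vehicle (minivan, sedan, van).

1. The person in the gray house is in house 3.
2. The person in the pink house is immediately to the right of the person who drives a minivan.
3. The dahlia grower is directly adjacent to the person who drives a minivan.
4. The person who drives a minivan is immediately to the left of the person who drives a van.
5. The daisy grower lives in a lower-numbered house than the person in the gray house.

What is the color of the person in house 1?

green

The person in the gray house is in house 3 (clue 1).
House 1's color must be green (nothing else left).
House 2's color must be pink (nothing else left).
Clue 2 places the person who drives a minivan in house 1.
By clue 3, the dahlia grower is in house 2.
From clue 4, the person who drives a van must be in house 2.
House 3's flower must be poppy (nothing else left).
House 3's vehicle must be sedan (nothing else left).
House 1's flower must be daisy (nothing else left).
So: house 1 = daisy/green/minivan, house 2 = dahlia/pink/van, house 3 = poppy/gray/sedan.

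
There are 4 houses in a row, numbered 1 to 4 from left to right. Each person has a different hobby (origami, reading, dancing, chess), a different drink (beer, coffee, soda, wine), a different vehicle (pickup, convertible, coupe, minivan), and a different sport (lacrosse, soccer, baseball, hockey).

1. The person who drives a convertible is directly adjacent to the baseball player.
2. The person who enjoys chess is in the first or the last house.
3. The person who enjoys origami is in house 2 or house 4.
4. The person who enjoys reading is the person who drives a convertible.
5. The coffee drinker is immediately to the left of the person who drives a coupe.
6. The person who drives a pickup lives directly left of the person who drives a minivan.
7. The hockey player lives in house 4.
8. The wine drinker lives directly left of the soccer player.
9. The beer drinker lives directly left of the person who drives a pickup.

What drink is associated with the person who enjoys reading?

beer

By clue 7, the hockey player is in house 4.
So house 4 gets soda for drink.
The only vehicle still possible for house 1 is convertible.
From clue 1, the baseball player must be in house 2.
From clue 4, the person who enjoys reading must be in house 1.
That leaves dancing as the hobby for house 3.
The only hobby still possible for house 4 is chess.
House 3 drink: only coffee fits.
House 1's sport must be lacrosse (nothing else left).
House 3's sport must be soccer (nothing else left).
By clue 5, the person who drives a coupe is in house 4.
Clue 8: the wine drinker is in house 2.
That leaves origami as the hobby for house 2.
House 1 drink: only beer fits.
House 2 vehicle: only pickup fits.
So house 3 gets minivan for vehicle.
So: house 1 = reading/beer/convertible/lacrosse, house 2 = origami/wine/pickup/baseball, house 3 = dancing/coffee/minivan/soccer, house 4 = chess/soda/coupe/hockey.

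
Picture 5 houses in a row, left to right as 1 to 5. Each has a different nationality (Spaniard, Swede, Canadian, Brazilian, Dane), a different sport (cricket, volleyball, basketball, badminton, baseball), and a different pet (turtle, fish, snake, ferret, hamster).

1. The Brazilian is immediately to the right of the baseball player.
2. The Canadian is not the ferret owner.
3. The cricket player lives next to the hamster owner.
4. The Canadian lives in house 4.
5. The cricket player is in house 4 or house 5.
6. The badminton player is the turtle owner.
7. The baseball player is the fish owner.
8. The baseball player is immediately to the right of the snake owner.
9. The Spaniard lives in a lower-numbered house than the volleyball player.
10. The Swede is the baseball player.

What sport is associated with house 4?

Clue 4 places the Canadian in house 4.
Clue 10: the Swede is in house 2.
The baseball player is in house 2 (clue 10).
Clue 1 places the Brazilian in house 3.
By clue 7, the fish owner is in house 2.
From clue 8, the snake owner must be in house 1.
House 5 nationality: only Dane fits.
So house 1 gets Spaniard for nationality.
House 1 sport: only basketball fits.
The cricket player is narrowed to house 4 or 5; consider each.
Placing it in house 4 leads to a contradiction, so it's in house 5.
Clue 3: the hamster owner is in house 4.
The badminton player is in house 3 (clue 6).
By clue 6, the turtle owner is in house 3.
House 4's sport must be volleyball (nothing else left).
That leaves ferret as the pet for house 5.
So: house 1 = Spaniard/basketball/snake, house 2 = Swede/baseball/fish, house 3 = Brazilian/badminton/turtle, house 4 = Canadian/volleyball/hamster, house 5 = Dane/cricket/ferret.

volleyball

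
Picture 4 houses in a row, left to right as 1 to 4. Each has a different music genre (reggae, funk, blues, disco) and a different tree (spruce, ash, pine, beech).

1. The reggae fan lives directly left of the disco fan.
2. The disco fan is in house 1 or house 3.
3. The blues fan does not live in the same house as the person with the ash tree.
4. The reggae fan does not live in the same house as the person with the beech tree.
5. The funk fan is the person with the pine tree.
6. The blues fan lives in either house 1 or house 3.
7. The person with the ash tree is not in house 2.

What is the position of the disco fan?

Clue 2 places the disco fan in house 3.
That leaves funk as the music genre for house 4.
The reggae fan is in house 2 (clue 1).
Clue 5: the person with the pine tree is in house 4.
House 1 music genre: only blues fits.
The only tree still possible for house 2 is spruce.
House 1 tree: only beech fits.
The only tree still possible for house 3 is ash.
So: house 1 = blues/beech, house 2 = reggae/spruce, house 3 = disco/ash, house 4 = funk/pine.

3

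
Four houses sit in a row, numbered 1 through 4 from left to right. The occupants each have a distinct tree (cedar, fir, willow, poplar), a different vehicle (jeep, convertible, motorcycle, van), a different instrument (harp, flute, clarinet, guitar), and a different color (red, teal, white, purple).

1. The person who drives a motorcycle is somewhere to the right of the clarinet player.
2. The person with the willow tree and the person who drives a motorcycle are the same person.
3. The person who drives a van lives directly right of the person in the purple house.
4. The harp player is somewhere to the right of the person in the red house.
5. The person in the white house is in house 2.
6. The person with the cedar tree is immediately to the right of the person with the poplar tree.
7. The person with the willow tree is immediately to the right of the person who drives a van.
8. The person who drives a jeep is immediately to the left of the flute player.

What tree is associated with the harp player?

fir

The person in the white house is in house 2 (clue 5).
That leaves teal as the color for house 4.
Clue 3: the person who drives a van is in house 2.
Clue 3 places the person in the purple house in house 1.
The person with the willow tree is in house 3 (clue 7).
House 3's color must be red (nothing else left).
From clue 2, the person who drives a motorcycle must be in house 3.
The harp player is in house 4 (clue 4).
By clue 6, the person with the cedar tree is in house 2.
From clue 6, the person with the poplar tree must be in house 1.
House 4's tree must be fir (nothing else left).
House 4 vehicle: only convertible fits.
So house 2 gets flute for instrument.
The clarinet player is in house 1 (clue 1).
House 1's vehicle must be jeep (nothing else left).
So house 3 gets guitar for instrument.
So: house 1 = poplar/jeep/clarinet/purple, house 2 = cedar/van/flute/white, house 3 = willow/motorcycle/guitar/red, house 4 = fir/convertible/harp/teal.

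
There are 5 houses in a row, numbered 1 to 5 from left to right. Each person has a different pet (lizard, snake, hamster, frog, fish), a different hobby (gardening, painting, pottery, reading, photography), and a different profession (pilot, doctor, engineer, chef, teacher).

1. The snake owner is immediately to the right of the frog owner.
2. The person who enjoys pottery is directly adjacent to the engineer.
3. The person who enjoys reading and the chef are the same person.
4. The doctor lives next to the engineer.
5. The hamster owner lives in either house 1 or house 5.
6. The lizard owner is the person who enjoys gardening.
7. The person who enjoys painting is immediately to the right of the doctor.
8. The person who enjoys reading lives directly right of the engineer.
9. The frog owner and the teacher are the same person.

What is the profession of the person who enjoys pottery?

The hamster owner is narrowed to house 1 or 5; consider each.
Placing it in house 1 leads to a contradiction, so it's in house 5.
The frog owner is narrowed to house 1 or 2 or 3; consider each.
Placing it in house 1 and house 3 leads to a contradiction, so it's in house 2.
Clue 1 places the snake owner in house 3.
By clue 9, the teacher is in house 2.
That leaves pilot as the profession for house 1.
That leaves chef as the profession for house 5.
Clue 3: the person who enjoys reading is in house 5.
Clue 8 places the engineer in house 4.
House 3's profession must be doctor (nothing else left).
From clue 2, the person who enjoys pottery must be in house 3.
The only hobby still possible for house 2 is photography.
So house 4 gets painting for hobby.
By clue 6, the lizard owner is in house 1.
The only pet still possible for house 4 is fish.
The only hobby still possible for house 1 is gardening.
So: house 1 = lizard/gardening/pilot, house 2 = frog/photography/teacher, house 3 = snake/pottery/doctor, house 4 = fish/painting/engineer, house 5 = hamster/reading/chef.

doctor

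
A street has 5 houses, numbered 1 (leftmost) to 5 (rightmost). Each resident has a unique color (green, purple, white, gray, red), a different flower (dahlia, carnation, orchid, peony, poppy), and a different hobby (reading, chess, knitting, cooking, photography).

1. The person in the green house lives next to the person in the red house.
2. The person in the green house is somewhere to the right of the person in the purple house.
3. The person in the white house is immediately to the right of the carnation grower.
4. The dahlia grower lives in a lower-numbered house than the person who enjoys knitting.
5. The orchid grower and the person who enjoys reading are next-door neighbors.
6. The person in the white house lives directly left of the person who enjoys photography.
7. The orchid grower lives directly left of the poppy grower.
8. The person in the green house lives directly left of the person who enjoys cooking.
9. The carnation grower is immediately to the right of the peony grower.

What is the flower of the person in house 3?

carnation

That leaves poppy as the flower for house 5.
The orchid grower is in house 4 (clue 7).
House 1 hobby: only chess fits.
House 2's hobby must be knitting (nothing else left).
From clue 4, the dahlia grower must be in house 1.
House 2 flower: only peony fits.
The only flower still possible for house 3 is carnation.
Clue 3 places the person in the white house in house 4.
By clue 6, the person who enjoys photography is in house 5.
House 4's hobby must be cooking (nothing else left).
The person in the green house is in house 3 (clue 8).
The only color still possible for house 5 is gray.
That leaves reading as the hobby for house 3.
Clue 1 places the person in the red house in house 2.
House 1's color must be purple (nothing else left).
So: house 1 = purple/dahlia/chess, house 2 = red/peony/knitting, house 3 = green/carnation/reading, house 4 = white/orchid/cooking, house 5 = gray/poppy/photography.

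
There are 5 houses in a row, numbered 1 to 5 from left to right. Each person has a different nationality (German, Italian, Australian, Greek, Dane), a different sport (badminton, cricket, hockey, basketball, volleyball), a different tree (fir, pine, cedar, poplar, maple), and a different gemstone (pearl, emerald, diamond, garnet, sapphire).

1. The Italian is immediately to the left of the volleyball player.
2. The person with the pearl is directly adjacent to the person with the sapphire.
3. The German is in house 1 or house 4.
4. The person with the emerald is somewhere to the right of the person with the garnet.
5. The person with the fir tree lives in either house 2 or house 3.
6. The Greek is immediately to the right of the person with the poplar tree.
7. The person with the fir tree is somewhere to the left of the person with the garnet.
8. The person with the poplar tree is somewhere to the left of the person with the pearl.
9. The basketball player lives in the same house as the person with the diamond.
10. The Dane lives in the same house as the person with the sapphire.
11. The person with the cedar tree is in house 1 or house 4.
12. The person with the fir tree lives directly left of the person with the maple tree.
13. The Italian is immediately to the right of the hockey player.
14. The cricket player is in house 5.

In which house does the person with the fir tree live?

2

Clue 14: the cricket player is in house 5.
The only tree still possible for house 5 is pine.
The German is narrowed to house 1 or 4; consider each.
Placing it in house 1 leads to a contradiction, so it's in house 4.
The Greek is narrowed to house 2 or 3; consider each.
Placing it in house 3 leads to a contradiction, so it's in house 2.
Clue 6 places the person with the poplar tree in house 1.
So house 2 gets fir for tree.
That leaves maple as the tree for house 3.
So house 4 gets cedar for tree.
By clue 1, the volleyball player is in house 4.
By clue 13, the hockey player is in house 2.
House 3's nationality must be Italian (nothing else left).
House 2's gemstone must be pearl (nothing else left).
From clue 2, the person with the sapphire must be in house 1.
By clue 10, the Dane is in house 1.
So house 5 gets Australian for nationality.
So house 5 gets emerald for gemstone.
Clue 9: the basketball player is in house 3.
House 1 sport: only badminton fits.
The only gemstone still possible for house 3 is diamond.
The only gemstone still possible for house 4 is garnet.
So: house 1 = Dane/badminton/poplar/sapphire, house 2 = Greek/hockey/fir/pearl, house 3 = Italian/basketball/maple/diamond, house 4 = German/volleyball/cedar/garnet, house 5 = Australian/cricket/pine/emerald.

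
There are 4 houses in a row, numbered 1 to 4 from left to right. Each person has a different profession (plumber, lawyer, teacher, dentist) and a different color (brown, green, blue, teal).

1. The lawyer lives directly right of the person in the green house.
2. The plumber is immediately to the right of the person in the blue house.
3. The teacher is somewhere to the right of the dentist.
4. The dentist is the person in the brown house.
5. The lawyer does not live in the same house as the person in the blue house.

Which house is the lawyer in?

4

The only profession still possible for house 1 is dentist.
House 4 color: only teal fits.
The person in the brown house is in house 1 (clue 4).
House 2 profession: only teacher fits.
The lawyer is narrowed to house 3 or 4; consider each.
Placing it in house 3 leads to a contradiction, so it's in house 4.
Clue 1 places the person in the green house in house 3.
So house 3 gets plumber for profession.
So house 2 gets blue for color.
So: house 1 = dentist/brown, house 2 = teacher/blue, house 3 = plumber/green, house 4 = lawyer/teal.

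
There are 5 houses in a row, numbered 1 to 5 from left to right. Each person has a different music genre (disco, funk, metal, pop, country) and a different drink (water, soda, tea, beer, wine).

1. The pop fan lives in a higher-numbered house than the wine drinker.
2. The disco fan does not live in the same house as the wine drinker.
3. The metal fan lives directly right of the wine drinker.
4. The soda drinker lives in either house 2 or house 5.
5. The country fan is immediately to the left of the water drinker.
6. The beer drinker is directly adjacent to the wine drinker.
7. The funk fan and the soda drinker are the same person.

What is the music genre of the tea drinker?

pop

The funk fan is narrowed to house 2 or 5; consider each.
Placing it in house 2 leads to a contradiction, so it's in house 5.
From clue 7, the soda drinker must be in house 5.
The country fan is narrowed to house 1 or 2 or 3; consider each.
Placing it in house 1 and house 3 leads to a contradiction, so it's in house 2.
Clue 5: the water drinker is in house 3.
The only music genre still possible for house 1 is disco.
Clue 2 places the wine drinker in house 2.
From clue 3, the metal fan must be in house 3.
From clue 6, the beer drinker must be in house 1.
So house 4 gets pop for music genre.
House 4 drink: only tea fits.
So: house 1 = disco/beer, house 2 = country/wine, house 3 = metal/water, house 4 = pop/tea, house 5 = funk/soda.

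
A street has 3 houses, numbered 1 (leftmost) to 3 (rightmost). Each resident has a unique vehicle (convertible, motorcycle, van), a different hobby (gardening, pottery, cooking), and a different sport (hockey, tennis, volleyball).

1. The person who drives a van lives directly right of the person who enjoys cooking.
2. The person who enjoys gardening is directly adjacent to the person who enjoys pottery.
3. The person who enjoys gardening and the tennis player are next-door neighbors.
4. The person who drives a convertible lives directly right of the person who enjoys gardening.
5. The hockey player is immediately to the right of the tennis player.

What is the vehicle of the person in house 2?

The only vehicle still possible for house 1 is motorcycle.
So house 3 gets pottery for hobby.
Clue 2: the person who enjoys gardening is in house 2.
By clue 3, the tennis player is in house 1.
From clue 4, the person who drives a convertible must be in house 3.
Clue 5 places the hockey player in house 2.
So house 2 gets van for vehicle.
So house 1 gets cooking for hobby.
House 3's sport must be volleyball (nothing else left).
So: house 1 = motorcycle/cooking/tennis, house 2 = van/gardening/hockey, house 3 = convertible/pottery/volleyball.

van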